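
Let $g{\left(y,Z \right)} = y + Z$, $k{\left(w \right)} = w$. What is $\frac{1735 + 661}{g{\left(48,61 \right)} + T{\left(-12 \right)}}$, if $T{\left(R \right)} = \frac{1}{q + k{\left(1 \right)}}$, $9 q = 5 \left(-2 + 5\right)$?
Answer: $\frac{19168}{875} \approx 21.906$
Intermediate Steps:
$q = \frac{5}{3}$ ($q = \frac{5 \left(-2 + 5\right)}{9} = \frac{5 \cdot 3}{9} = \frac{1}{9} \cdot 15 = \frac{5}{3} \approx 1.6667$)
$g{\left(y,Z \right)} = Z + y$
$T{\left(R \right)} = \frac{3}{8}$ ($T{\left(R \right)} = \frac{1}{\frac{5}{3} + 1} = \frac{1}{\frac{8}{3}} = \frac{3}{8}$)
$\frac{1735 + 661}{g{\left(48,61 \right)} + T{\left(-12 \right)}} = \frac{1735 + 661}{\left(61 + 48\right) + \frac{3}{8}} = \frac{2396}{109 + \frac{3}{8}} = \frac{2396}{\frac{875}{8}} = 2396 \cdot \frac{8}{875} = \frac{19168}{875}$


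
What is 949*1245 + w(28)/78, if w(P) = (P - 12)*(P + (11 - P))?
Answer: 46078783/39 ≈ 1.1815e+6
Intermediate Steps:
w(P) = -132 + 11*P (w(P) = (-12 + P)*11 = -132 + 11*P)
949*1245 + w(28)/78 = 949*1245 + (-132 + 11*28)/78 = 1181505 + (-132 + 308)*(1/78) = 1181505 + 176*(1/78) = 1181505 + 88/39 = 46078783/39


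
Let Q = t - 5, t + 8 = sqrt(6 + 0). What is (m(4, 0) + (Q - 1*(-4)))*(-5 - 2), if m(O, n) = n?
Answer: 63 - 7*sqrt(6) ≈ 45.854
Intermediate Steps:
t = -8 + sqrt(6) (t = -8 + sqrt(6 + 0) = -8 + sqrt(6) ≈ -5.5505)
Q = -13 + sqrt(6) (Q = (-8 + sqrt(6)) - 5 = -13 + sqrt(6) ≈ -10.551)
(m(4, 0) + (Q - 1*(-4)))*(-5 - 2) = (0 + ((-13 + sqrt(6)) - 1*(-4)))*(-5 - 2) = (0 + ((-13 + sqrt(6)) + 4))*(-7) = (0 + (-9 + sqrt(6)))*(-7) = (-9 + sqrt(6))*(-7) = 63 - 7*sqrt(6)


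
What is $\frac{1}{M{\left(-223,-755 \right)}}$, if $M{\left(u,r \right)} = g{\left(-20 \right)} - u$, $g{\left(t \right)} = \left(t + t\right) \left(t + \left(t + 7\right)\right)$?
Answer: $\frac{1}{1543} \approx 0.00064809$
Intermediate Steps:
$g{\left(t \right)} = 2 t \left(7 + 2 t\right)$ ($g{\left(t \right)} = 2 t \left(t + \left(7 + t\right)\right) = 2 t \left(7 + 2 t\right)$)
$M{\left(u,r \right)} = 1320 - u$ ($M{\left(u,r \right)} = 2 \left(-20\right) \left(7 + 2 \left(-20\right)\right) - u = 2 \left(-20\right) \left(7 - 40\right) - u = 2 \left(-20\right) \left(-33\right) - u = 1320 - u$)
$\frac{1}{M{\left(-223,-755 \right)}} = \frac{1}{1320 - -223} = \frac{1}{1320 + 223} = \frac{1}{1543}$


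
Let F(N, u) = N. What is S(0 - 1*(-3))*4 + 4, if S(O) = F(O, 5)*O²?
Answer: 112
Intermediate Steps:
S(O) = O³ (S(O) = O*O² = O³)
S(0 - 1*(-3))*4 + 4 = (0 - 1*(-3))³*4 + 4 = (0 + 3)³*4 + 4 = 3³*4 + 4 = 27*4 + 4 = 108 + 4 = 112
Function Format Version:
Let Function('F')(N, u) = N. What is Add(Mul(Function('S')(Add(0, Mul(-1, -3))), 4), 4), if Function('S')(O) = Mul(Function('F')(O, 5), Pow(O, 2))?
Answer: 112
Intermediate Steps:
Function('S')(O) = Pow(O, 3) (Function('S')(O) = Mul(O, Pow(O, 2)) = Pow(O, 3))
Add(Mul(Function('S')(Add(0, Mul(-1, -3))), 4), 4) = Add(Mul(Pow(Add(0, Mul(-1, -3)), 3), 4), 4) = Add(Mul(Pow(Add(0, 3), 3), 4), 4) = Add(Mul(Pow(3, 3), 4), 4) = Add(Mul(27, 4), 4) = Add(108, 4) = 112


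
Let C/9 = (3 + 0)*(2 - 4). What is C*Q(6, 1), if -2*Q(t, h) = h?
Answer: 27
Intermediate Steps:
Q(t, h) = -h/2
C = -54 (C = 9*((3 + 0)*(2 - 4)) = 9*(3*(-2)) = 9*(-6) = -54)
C*Q(6, 1) = -(-27) = -54*(-½) = 27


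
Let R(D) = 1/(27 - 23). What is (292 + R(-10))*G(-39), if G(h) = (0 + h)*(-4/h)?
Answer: -1169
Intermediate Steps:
R(D) = 1/4
G(h) = -4 (G(h) = h*(-4/h) = -4)
(292 + R(-10))*G(-39) = (292 + 1/4)*(-4) = (1169/4)*(-4) = -1169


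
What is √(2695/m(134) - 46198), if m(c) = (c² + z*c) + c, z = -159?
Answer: I*√29863668063/804 ≈ 214.94*I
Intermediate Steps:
m(c) = c² - 158*c (m(c) = (c² - 159*c) + c = c² - 158*c)
√(2695/m(134) - 46198) = √(2695/((134*(-158 + 134))) - 46198) = √(2695/((134*(-24))) - 46198) = √(2695/(-3216) - 46198) = √(2695*(-1/3216) - 46198) = √(-2695/3216 - 46198) = √(-148575463/3216) = I*√29863668063/804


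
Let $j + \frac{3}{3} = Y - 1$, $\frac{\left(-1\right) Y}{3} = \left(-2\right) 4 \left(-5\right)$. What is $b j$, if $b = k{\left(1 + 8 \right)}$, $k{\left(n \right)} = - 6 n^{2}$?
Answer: $59292$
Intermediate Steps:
$b = -486$ ($b = - 6 \left(1 + 8\right)^{2} = - 6 \cdot 9^{2} = \left(-6\right) 81 = -486$)
$Y = -120$ ($Y = - 3 \left(-2\right) 4 \left(-5\right) = - 3 \left(\left(-8\right) \left(-5\right)\right) = \left(-3\right) 40 = -120$)
$j = -122$ ($j = -1 - 121 = -122$)
$b j = \left(-486\right) \left(-122\right) = 59292$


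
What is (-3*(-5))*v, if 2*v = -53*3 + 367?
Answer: 1560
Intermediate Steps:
v = 104 (v = (-53*3 + 367)/2 = (-159 + 367)/2 = (½)*208 = 104)
(-3*(-5))*v = -3*(-5)*104 = 15*104 = 1560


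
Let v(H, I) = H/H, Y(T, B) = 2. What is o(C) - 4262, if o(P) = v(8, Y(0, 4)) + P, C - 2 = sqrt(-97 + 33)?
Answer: -4259 + 8*I ≈ -4259.0 + 8.0*I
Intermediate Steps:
C = 2 + 8*I (C = 2 + sqrt(-97 + 33) = 2 + sqrt(-64) = 2 + 8*I ≈ 2.0 + 8.0*I)
v(H, I) = 1
o(P) = 1 + P
o(C) - 4262 = (1 + (2 + 8*I)) - 4262 = (3 + 8*I) - 1*4262 = (3 + 8*I) - 4262 = -4259 + 8*I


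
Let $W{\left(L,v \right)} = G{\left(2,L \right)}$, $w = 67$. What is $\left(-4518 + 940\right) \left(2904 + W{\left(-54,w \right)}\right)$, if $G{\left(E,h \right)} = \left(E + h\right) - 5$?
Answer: $-10186566$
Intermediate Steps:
$G{\left(E,h \right)} = -5 + E + h$
$W{\left(L,v \right)} = -3 + L$ ($W{\left(L,v \right)} = -5 + 2 + L = -3 + L$)
$\left(-4518 + 940\right) \left(2904 + W{\left(-54,w \right)}\right) = \left(-4518 + 940\right) \left(2904 - 57\right) = - 3578 \left(2904 - 57\right) = \left(-3578\right) 2847 = -10186566$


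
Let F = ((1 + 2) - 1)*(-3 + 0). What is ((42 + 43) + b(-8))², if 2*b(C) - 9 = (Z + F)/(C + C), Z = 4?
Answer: 2053489/256 ≈ 8021.4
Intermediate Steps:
F = -6 (F = (3 - 1)*(-3) = 2*(-3) = -6)
b(C) = 9/2 - 1/(2*C) (b(C) = 9/2 + ((4 - 6)/(C + C))/2 = 9/2 + (-2*1/(2*C))/2 = 9/2 + (-1/C)/2 = 9/2 - 1/(2*C))
((42 + 43) + b(-8))² = ((42 + 43) + (½)*(-1 + 9*(-8))/(-8))² = (85 + (½)*(-⅛)*(-1 - 72))² = (85 + (½)*(-⅛)*(-73))² = (85 + 73/16)² = (1433/16)² = 2053489/256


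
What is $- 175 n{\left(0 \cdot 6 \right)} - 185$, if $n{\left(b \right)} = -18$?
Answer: $2965$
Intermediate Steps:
$- 175 n{\left(0 \cdot 6 \right)} - 185 = \left(-175\right) \left(-18\right) - 185 = 3150 - 185 = 2965$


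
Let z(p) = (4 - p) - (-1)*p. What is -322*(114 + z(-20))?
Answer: -37996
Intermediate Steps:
z(p) = 4 (z(p) = (4 - p) + p = 4)
-322*(114 + z(-20)) = -322*(114 + 4) = -322*118 = -37996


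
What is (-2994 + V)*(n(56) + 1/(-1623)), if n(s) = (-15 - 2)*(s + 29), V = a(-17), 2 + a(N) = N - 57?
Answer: 7199874520/1623 ≈ 4.4362e+6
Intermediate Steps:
a(N) = -59 + N (a(N) = -2 + (N - 57) = -2 + (-57 + N) = -59 + N)
V = -76 (V = -59 - 17 = -76)
n(s) = -493 - 17*s (n(s) = -17*(29 + s) = -493 - 17*s)
(-2994 + V)*(n(56) + 1/(-1623)) = (-2994 - 76)*((-493 - 17*56) + 1/(-1623)) = -3070*((-493 - 952) - 1/1623) = -3070*(-1445 - 1/1623) = -3070*(-2345236/1623) = 7199874520/1623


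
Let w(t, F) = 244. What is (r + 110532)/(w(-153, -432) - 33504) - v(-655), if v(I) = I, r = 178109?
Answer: 21496659/33260 ≈ 646.32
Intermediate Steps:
(r + 110532)/(w(-153, -432) - 33504) - v(-655) = (178109 + 110532)/(244 - 33504) - 1*(-655) = 288641/(-33260) + 655 = 288641*(-1/33260) + 655 = -288641/33260 + 655 = 21496659/33260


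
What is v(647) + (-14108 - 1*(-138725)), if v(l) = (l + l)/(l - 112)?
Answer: 66671389/535 ≈ 1.2462e+5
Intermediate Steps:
v(l) = 2*l/(-112 + l) (v(l) = (2*l)/(-112 + l) = 2*l/(-112 + l))
v(647) + (-14108 - 1*(-138725)) = 2*647/(-112 + 647) + (-14108 - 1*(-138725)) = 2*647/535 + (-14108 + 138725) = 2*647*(1/535) + 124617 = 1294/535 + 124617 = 66671389/535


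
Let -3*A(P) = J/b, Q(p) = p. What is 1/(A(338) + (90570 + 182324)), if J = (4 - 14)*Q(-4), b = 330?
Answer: 99/27016502 ≈ 3.6644e-6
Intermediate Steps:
J = 40 (J = (4 - 14)*(-4) = -10*(-4) = 40)
A(P) = -4/99 (A(P) = -40/(3*330) = -1/3*4/33 = -4/99)
1/(A(338) + (90570 + 182324)) = 1/(-4/99 + (90570 + 182324)) = 1/(-4/99 + 272894) = 1/(27016502/99) = 99/27016502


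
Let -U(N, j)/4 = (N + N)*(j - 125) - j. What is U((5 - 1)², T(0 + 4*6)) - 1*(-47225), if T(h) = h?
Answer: 60249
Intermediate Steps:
U(N, j) = 4*j - 8*N*(-125 + j) (U(N, j) = -4*((N + N)*(j - 125) - j) = -4*((2*N)*(-125 + j) - j) = -4*(2*N*(-125 + j) - j) = -4*(-j + 2*N*(-125 + j)) = 4*j - 8*N*(-125 + j))
U((5 - 1)², T(0 + 4*6)) - 1*(-47225) = (4*(0 + 4*6) + 1000*(5 - 1)² - 8*(5 - 1)²*(0 + 4*6)) - 1*(-47225) = (4*(0 + 24) + 1000*4² - 8*4²*(0 + 24)) + 47225 = (4*24 + 1000*16 - 8*16*24) + 47225 = (96 + 16000 - 3072) + 47225 = 13024 + 47225 = 60249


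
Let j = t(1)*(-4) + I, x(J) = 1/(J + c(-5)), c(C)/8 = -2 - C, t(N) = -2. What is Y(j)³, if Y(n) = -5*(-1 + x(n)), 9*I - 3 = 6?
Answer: 4096000/35937 ≈ 113.98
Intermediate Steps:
I = 1 (I = ⅓ + (⅑)*6 = ⅓ + ⅔ = 1)
c(C) = -16 - 8*C (c(C) = 8*(-2 - C) = -16 - 8*C)
x(J) = 1/(24 + J) (x(J) = 1/(J + (-16 - 8*(-5))) = 1/(J + (-16 + 40)) = 1/(J + 24) = 1/(24 + J))
j = 9 (j = -2*(-4) + 1 = 8 + 1 = 9)
Y(n) = 5 - 5/(24 + n) (Y(n) = -5*(-1 + 1/(24 + n)) = 5 - 5/(24 + n))
Y(j)³ = (5*(23 + 9)/(24 + 9))³ = (5*32/33)³ = (5*(1/33)*32)³ = (160/33)³ = 4096000/35937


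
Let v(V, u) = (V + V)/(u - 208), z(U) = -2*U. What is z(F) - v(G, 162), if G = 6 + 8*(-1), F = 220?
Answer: -10122/23 ≈ -440.09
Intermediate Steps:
G = -2 (G = 6 - 8 = -2)
v(V, u) = 2*V/(-208 + u) (v(V, u) = (2*V)/(-208 + u) = 2*V/(-208 + u))
z(F) - v(G, 162) = -2*220 - 2*(-2)/(-208 + 162) = -440 - 2*(-2)/(-46) = -440 - 2*(-2)*(-1)/46 = -440 - 1*2/23 = -440 - 2/23 = -10122/23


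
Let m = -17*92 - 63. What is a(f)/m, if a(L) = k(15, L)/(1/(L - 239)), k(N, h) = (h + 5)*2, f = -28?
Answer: -12282/1627 ≈ -7.5489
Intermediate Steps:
k(N, h) = 10 + 2*h (k(N, h) = (5 + h)*2 = 10 + 2*h)
m = -1627 (m = -1564 - 63 = -1627)
a(L) = (-239 + L)*(10 + 2*L) (a(L) = (10 + 2*L)/(1/(L - 239)) = (10 + 2*L)/(1/(-239 + L)) = (10 + 2*L)*(-239 + L) = (-239 + L)*(10 + 2*L))
a(f)/m = (2*(-239 - 28)*(5 - 28))/(-1627) = (2*(-267)*(-23))*(-1/1627) = 12282*(-1/1627) = -12282/1627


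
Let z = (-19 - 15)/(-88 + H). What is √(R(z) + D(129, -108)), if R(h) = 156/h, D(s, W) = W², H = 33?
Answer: √3443826/17 ≈ 109.16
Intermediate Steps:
z = 34/55 (z = (-19 - 15)/(-88 + 33) = -34/(-55) = -34*(-1/55) = 34/55 ≈ 0.61818)
√(R(z) + D(129, -108)) = √(156/(34/55) + (-108)²) = √(156*(55/34) + 11664) = √(4290/17 + 11664) = √(202578/17) = √3443826/17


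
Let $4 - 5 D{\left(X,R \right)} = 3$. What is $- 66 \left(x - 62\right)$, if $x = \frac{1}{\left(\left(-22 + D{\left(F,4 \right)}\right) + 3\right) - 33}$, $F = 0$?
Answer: $\frac{1060158}{259} \approx 4093.3$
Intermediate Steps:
$D{\left(X,R \right)} = \frac{1}{5}$ ($D{\left(X,R \right)} = \frac{4}{5} - \frac{3}{5} = \frac{1}{5}$)
$x = - \frac{5}{259}$ ($x = \frac{1}{\left(\left(-22 + \frac{1}{5}\right) + 3\right) - 33} = \frac{1}{\left(- \frac{109}{5} + 3\right) - 33} = \frac{1}{- \frac{94}{5} - 33} = \frac{1}{- \frac{259}{5}} = - \frac{5}{259} \approx -0.019305$)
$- 66 \left(x - 62\right) = - 66 \left(- \frac{5}{259} - 62\right) = \left(-66\right) \left(- \frac{16063}{259}\right) = \frac{1060158}{259}$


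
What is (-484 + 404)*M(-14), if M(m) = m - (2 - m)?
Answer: 2400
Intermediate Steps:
M(m) = -2 + 2*m (M(m) = m + (-2 + m) = -2 + 2*m)
(-484 + 404)*M(-14) = (-484 + 404)*(-2 + 2*(-14)) = -80*(-2 - 28) = -80*(-30) = 2400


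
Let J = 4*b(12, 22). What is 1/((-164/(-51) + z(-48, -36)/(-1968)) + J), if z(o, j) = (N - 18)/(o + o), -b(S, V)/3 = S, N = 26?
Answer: -401472/56520943 ≈ -0.0071031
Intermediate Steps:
b(S, V) = -3*S
z(o, j) = 4/o (z(o, j) = (26 - 18)/(o + o) = 8/((2*o)) = 8*(1/(2*o)) = 4/o)
J = -144 (J = 4*(-3*12) = 4*(-36) = -144)
1/((-164/(-51) + z(-48, -36)/(-1968)) + J) = 1/((-164/(-51) + (4/(-48))/(-1968)) - 144) = 1/((-164*(-1/51) + (4*(-1/48))*(-1/1968)) - 144) = 1/((164/51 - 1/12*(-1/1968)) - 144) = 1/((164/51 + 1/23616) - 144) = 1/(1291025/401472 - 144) = 1/(-56520943/401472) = -401472/56520943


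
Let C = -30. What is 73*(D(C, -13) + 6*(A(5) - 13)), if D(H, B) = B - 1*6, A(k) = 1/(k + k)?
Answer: -35186/5 ≈ -7037.2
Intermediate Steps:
A(k) = 1/(2*k)
D(H, B) = -6 + B (D(H, B) = B - 6 = -6 + B)
73*(D(C, -13) + 6*(A(5) - 13)) = 73*((-6 - 13) + 6*((½)/5 - 13)) = 73*(-19 + 6*((½)*(⅕) - 13)) = 73*(-19 + 6*(⅒ - 13)) = 73*(-19 + 6*(-129/10)) = 73*(-19 - 387/5) = 73*(-482/5) = -35186/5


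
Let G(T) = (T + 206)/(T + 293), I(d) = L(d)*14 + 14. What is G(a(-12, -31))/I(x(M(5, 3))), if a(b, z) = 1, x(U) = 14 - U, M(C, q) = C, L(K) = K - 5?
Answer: 69/6860 ≈ 0.010058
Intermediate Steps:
L(K) = -5 + K
I(d) = -56 + 14*d (I(d) = (-5 + d)*14 + 14 = (-70 + 14*d) + 14 = -56 + 14*d)
G(T) = (206 + T)/(293 + T)
G(a(-12, -31))/I(x(M(5, 3))) = ((206 + 1)/(293 + 1))/(-56 + 14*(14 - 1*5)) = (207/294)/(-56 + 14*(14 - 5)) = ((1/294)*207)/(-56 + 14*9) = 69/(98*(-56 + 126)) = (69/98)/70 = (69/98)*(1/70) = 69/6860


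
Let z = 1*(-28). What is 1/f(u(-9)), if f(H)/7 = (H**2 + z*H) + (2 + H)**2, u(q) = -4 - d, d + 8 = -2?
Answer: -1/476 ≈ -0.0021008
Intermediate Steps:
d = -10 (d = -8 - 2 = -10)
z = -28
u(q) = 6 (u(q) = -4 - 1*(-10) = -4 + 10 = 6)
f(H) = -196*H + 7*H**2 + 7*(2 + H)**2 (f(H) = 7*((H**2 - 28*H) + (2 + H)**2) = 7*(H**2 + (2 + H)**2 - 28*H) = -196*H + 7*H**2 + 7*(2 + H)**2)
1/f(u(-9)) = 1/(28 - 168*6 + 14*6**2) = 1/(28 - 1008 + 14*36) = 1/(28 - 1008 + 504) = 1/(-476) = -1/476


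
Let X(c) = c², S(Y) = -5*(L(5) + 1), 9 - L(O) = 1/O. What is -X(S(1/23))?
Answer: -2401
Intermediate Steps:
L(O) = 9 - 1/O
S(Y) = -49 (S(Y) = -5*((9 - 1/5) + 1) = -5*((9 - 1*⅕) + 1) = -5*((9 - ⅕) + 1) = -5*(44/5 + 1) = -5*49/5 = -49)
-X(S(1/23)) = -1*(-49)² = -1*2401 = -2401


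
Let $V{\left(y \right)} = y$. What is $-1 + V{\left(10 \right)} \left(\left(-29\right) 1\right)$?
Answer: $-291$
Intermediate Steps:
$-1 + V{\left(10 \right)} \left(\left(-29\right) 1\right) = -1 + 10 \left(\left(-29\right) 1\right) = -1 + 10 \left(-29\right) = -1 - 290 = -291$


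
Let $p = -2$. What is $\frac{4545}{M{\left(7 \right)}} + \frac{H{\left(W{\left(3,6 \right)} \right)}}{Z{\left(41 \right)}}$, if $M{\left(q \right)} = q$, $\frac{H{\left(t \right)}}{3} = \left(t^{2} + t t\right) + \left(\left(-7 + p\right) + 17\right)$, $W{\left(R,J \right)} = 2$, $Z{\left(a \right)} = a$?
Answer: $\frac{186681}{287} \approx 650.46$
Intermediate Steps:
$H{\left(t \right)} = 24 + 6 t^{2}$ ($H{\left(t \right)} = 3 \left(\left(t^{2} + t t\right) + \left(\left(-7 - 2\right) + 17\right)\right) = 3 \left(\left(t^{2} + t^{2}\right) + \left(-9 + 17\right)\right) = 3 \left(2 t^{2} + 8\right) = 3 \left(8 + 2 t^{2}\right) = 24 + 6 t^{2}$)
$\frac{4545}{M{\left(7 \right)}} + \frac{H{\left(W{\left(3,6 \right)} \right)}}{Z{\left(41 \right)}} = \frac{4545}{7} + \frac{24 + 6 \cdot 2^{2}}{41} = 4545 \cdot \frac{1}{7} + \left(24 + 6 \cdot 4\right) \frac{1}{41} = \frac{4545}{7} + \left(24 + 24\right) \frac{1}{41} = \frac{4545}{7} + 48 \cdot \frac{1}{41} = \frac{4545}{7} + \frac{48}{41} = \frac{186681}{287}$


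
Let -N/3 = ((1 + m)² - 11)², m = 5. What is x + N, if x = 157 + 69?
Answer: -1649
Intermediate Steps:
N = -1875 (N = -3*((1 + 5)² - 11)² = -3*(6² - 11)² = -3*(36 - 11)² = -3*25² = -3*625 = -1875)
x = 226
x + N = 226 - 1875 = -1649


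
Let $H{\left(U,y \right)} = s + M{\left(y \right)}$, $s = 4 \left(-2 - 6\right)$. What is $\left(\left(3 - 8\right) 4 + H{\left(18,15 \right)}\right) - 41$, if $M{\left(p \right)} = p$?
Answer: $-78$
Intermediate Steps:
$s = -32$ ($s = 4 \left(-2 - 6\right) = 4 \left(-8\right) = -32$)
$H{\left(U,y \right)} = -32 + y$
$\left(\left(3 - 8\right) 4 + H{\left(18,15 \right)}\right) - 41 = \left(\left(3 - 8\right) 4 + \left(-32 + 15\right)\right) - 41 = \left(\left(-5\right) 4 - 17\right) - 41 = \left(-20 - 17\right) - 41 = -37 - 41 = -78$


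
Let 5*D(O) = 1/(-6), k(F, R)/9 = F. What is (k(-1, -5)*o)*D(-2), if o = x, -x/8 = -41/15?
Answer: 164/25 ≈ 6.5600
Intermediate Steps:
k(F, R) = 9*F
x = 328/15 (x = -(-328)/15 = -8*(-41/15) = 328/15 ≈ 21.867)
o = 328/15 ≈ 21.867
D(O) = -1/30 (D(O) = (⅕)/(-6) = (⅕)*(-⅙) = -1/30)
(k(-1, -5)*o)*D(-2) = ((9*(-1))*(328/15))*(-1/30) = -9*328/15*(-1/30) = -984/5*(-1/30) = 164/25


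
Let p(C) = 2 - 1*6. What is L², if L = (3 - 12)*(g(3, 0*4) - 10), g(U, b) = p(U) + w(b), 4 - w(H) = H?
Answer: 8100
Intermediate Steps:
w(H) = 4 - H
p(C) = -4 (p(C) = 2 - 6 = -4)
g(U, b) = -b (g(U, b) = -4 + (4 - b) = -b)
L = 90 (L = (3 - 12)*(-0*4 - 10) = -9*(-1*0 - 10) = -9*(0 - 10) = -9*(-10) = 90)
L² = 90² = 8100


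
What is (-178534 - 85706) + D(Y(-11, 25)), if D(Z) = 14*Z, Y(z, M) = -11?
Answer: -264394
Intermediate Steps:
(-178534 - 85706) + D(Y(-11, 25)) = (-178534 - 85706) + 14*(-11) = -264240 - 154 = -264394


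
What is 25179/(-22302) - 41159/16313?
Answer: -63270145/17324406 ≈ -3.6521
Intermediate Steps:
25179/(-22302) - 41159/16313 = 25179*(-1/22302) - 41159*1/16313 = -1199/1062 - 41159/16313 = -63270145/17324406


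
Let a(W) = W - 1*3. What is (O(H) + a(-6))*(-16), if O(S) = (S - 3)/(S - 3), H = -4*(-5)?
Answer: 128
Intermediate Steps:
a(W) = -3 + W (a(W) = W - 3 = -3 + W)
H = 20
O(S) = 1 (O(S) = (-3 + S)/(-3 + S) = 1)
(O(H) + a(-6))*(-16) = (1 + (-3 - 6))*(-16) = (1 - 9)*(-16) = -8*(-16) = 128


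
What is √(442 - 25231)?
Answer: I*√24789 ≈ 157.45*I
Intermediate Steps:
√(442 - 25231) = √(-24789) = I*√24789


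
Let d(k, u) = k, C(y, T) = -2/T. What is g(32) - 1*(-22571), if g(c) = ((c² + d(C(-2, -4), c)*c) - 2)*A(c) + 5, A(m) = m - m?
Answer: 22576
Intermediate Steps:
A(m) = 0
g(c) = 5 (g(c) = ((c² + (-2/(-4))*c) - 2)*0 + 5 = ((c² + (-2*(-¼))*c) - 2)*0 + 5 = ((c² + c/2) - 2)*0 + 5 = (-2 + c² + c/2)*0 + 5 = 0 + 5 = 5)
g(32) - 1*(-22571) = 5 - 1*(-22571) = 5 + 22571 = 22576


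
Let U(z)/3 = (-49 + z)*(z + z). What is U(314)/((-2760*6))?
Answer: -8321/276 ≈ -30.149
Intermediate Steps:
U(z) = 6*z*(-49 + z) (U(z) = 3*((-49 + z)*(z + z)) = 3*((-49 + z)*(2*z)) = 3*(2*z*(-49 + z)) = 6*z*(-49 + z))
U(314)/((-2760*6)) = (6*314*(-49 + 314))/((-2760*6)) = (6*314*265)/(-16560) = 499260*(-1/16560) = -8321/276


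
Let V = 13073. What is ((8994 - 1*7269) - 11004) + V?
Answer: 3794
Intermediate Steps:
((8994 - 1*7269) - 11004) + V = ((8994 - 1*7269) - 11004) + 13073 = ((8994 - 7269) - 11004) + 13073 = (1725 - 11004) + 13073 = -9279 + 13073 = 3794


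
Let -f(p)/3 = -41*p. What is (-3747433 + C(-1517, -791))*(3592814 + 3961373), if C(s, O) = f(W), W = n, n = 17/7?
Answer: -198145871758780/7 ≈ -2.8307e+13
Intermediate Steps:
n = 17/7 (n = 17*(⅐) = 17/7 ≈ 2.4286)
W = 17/7 ≈ 2.4286
f(p) = 123*p (f(p) = -(-123)*p = 123*p)
C(s, O) = 2091/7 (C(s, O) = 123*(17/7) = 2091/7)
(-3747433 + C(-1517, -791))*(3592814 + 3961373) = (-3747433 + 2091/7)*(3592814 + 3961373) = -26229940/7*7554187 = -198145871758780/7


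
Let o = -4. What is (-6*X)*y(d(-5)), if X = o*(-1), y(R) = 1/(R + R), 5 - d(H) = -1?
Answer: -2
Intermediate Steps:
d(H) = 6 (d(H) = 5 - 1*(-1) = 5 + 1 = 6)
y(R) = 1/(2*R)
X = 4 (X = -4*(-1) = 4)
(-6*X)*y(d(-5)) = (-6*4)*((1/2)/6) = -12/6 = -24*1/12 = -2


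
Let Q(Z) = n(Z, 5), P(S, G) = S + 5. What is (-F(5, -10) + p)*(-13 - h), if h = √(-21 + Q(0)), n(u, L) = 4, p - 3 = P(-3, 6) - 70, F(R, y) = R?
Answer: 910 + 70*I*√17 ≈ 910.0 + 288.62*I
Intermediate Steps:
P(S, G) = 5 + S
p = -65 (p = 3 + ((5 - 3) - 70) = 3 + (2 - 70) = 3 - 68 = -65)
Q(Z) = 4
h = I*√17 (h = √(-21 + 4) = √(-17) = I*√17 ≈ 4.1231*I)
(-F(5, -10) + p)*(-13 - h) = (-1*5 - 65)*(-13 - I*√17) = (-5 - 65)*(-13 - I*√17) = -70*(-13 - I*√17) = 910 + 70*I*√17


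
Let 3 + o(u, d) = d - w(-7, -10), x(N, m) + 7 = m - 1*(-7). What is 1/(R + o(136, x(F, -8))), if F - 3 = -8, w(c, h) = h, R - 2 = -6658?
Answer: -1/6657 ≈ -0.00015022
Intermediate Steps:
R = -6656 (R = 2 - 6658 = -6656)
F = -5 (F = 3 - 8 = -5)
x(N, m) = m (x(N, m) = -7 + (m - 1*(-7)) = -7 + (m + 7) = -7 + (7 + m) = m)
o(u, d) = 7 + d (o(u, d) = -3 + (d - 1*(-10)) = -3 + (d + 10) = -3 + (10 + d) = 7 + d)
1/(R + o(136, x(F, -8))) = 1/(-6656 + (7 - 8)) = 1/(-6656 - 1) = 1/(-6657) = -1/6657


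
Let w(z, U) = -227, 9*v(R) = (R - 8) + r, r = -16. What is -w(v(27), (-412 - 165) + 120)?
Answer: 227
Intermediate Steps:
v(R) = -8/3 + R/9 (v(R) = ((R - 8) - 16)/9 = ((-8 + R) - 16)/9 = (-24 + R)/9 = -8/3 + R/9)
-w(v(27), (-412 - 165) + 120) = -1*(-227) = 227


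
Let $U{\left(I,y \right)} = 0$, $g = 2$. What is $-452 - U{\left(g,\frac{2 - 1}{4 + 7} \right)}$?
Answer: $-452$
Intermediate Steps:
$-452 - U{\left(g,\frac{2 - 1}{4 + 7} \right)} = -452 - 0 = -452 + 0 = -452$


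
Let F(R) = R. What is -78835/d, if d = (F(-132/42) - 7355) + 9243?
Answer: -551845/13194 ≈ -41.825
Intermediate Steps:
d = 13194/7 (d = (-132/42 - 7355) + 9243 = (-132*1/42 - 7355) + 9243 = (-22/7 - 7355) + 9243 = -51507/7 + 9243 = 13194/7 ≈ 1884.9)
-78835/d = -78835/13194/7 = -78835*7/13194 = -551845/13194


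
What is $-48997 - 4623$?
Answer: $-53620$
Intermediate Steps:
$-48997 - 4623 = -53620$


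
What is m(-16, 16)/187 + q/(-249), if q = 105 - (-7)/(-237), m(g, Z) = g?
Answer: -5596394/11035431 ≈ -0.50713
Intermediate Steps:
q = 24878/237 (q = 105 - (-7)*(-1)/237 = 105 - 1*7/237 = 105 - 7/237 = 24878/237 ≈ 104.97)
m(-16, 16)/187 + q/(-249) = -16/187 + (24878/237)/(-249) = -16*1/187 + (24878/237)*(-1/249) = -16/187 - 24878/59013 = -5596394/11035431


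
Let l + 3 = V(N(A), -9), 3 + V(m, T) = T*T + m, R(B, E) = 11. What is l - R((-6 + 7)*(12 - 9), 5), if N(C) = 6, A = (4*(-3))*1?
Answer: 70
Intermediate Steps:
A = -12 (A = -12*1 = -12)
V(m, T) = -3 + m + T² (V(m, T) = -3 + (T*T + m) = -3 + (T² + m) = -3 + (m + T²) = -3 + m + T²)
l = 81 (l = -3 + (-3 + 6 + (-9)²) = -3 + (-3 + 6 + 81) = -3 + 84 = 81)
l - R((-6 + 7)*(12 - 9), 5) = 81 - 1*11 = 81 - 11 = 70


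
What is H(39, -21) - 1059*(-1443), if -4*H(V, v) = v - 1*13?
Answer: 3056291/2 ≈ 1.5281e+6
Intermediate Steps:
H(V, v) = 13/4 - v/4 (H(V, v) = -(v - 1*13)/4 = -(v - 13)/4 = -(-13 + v)/4 = 13/4 - v/4)
H(39, -21) - 1059*(-1443) = (13/4 - 1/4*(-21)) - 1059*(-1443) = (13/4 + 21/4) + 1528137 = 17/2 + 1528137 = 3056291/2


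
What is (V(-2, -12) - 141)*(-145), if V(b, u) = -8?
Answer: 21605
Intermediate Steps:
(V(-2, -12) - 141)*(-145) = (-8 - 141)*(-145) = -149*(-145) = 21605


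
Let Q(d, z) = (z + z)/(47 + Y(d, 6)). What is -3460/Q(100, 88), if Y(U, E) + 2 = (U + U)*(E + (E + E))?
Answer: -3152925/44 ≈ -71657.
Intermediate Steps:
Y(U, E) = -2 + 6*E*U (Y(U, E) = -2 + (U + U)*(E + (E + E)) = -2 + (2*U)*(E + 2*E) = -2 + (2*U)*(3*E) = -2 + 6*E*U)
Q(d, z) = 2*z/(45 + 36*d) (Q(d, z) = (z + z)/(47 + (-2 + 6*6*d)) = (2*z)/(47 + (-2 + 36*d)) = (2*z)/(45 + 36*d) = 2*z/(45 + 36*d))
-3460/Q(100, 88) = -3460/((2/9)*88/(5 + 4*100)) = -3460/((2/9)*88/(5 + 400)) = -3460/((2/9)*88/405) = -3460/((2/9)*88*(1/405)) = -3460/176/3645 = -3460*3645/176 = -3152925/44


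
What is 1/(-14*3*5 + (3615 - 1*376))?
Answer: 1/3029 ≈ 0.00033014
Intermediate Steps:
1/(-14*3*5 + (3615 - 1*376)) = 1/(-42*5 + (3615 - 376)) = 1/(-210 + 3239) = 1/3029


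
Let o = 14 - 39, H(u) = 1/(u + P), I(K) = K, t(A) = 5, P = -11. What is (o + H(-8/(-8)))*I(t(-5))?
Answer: -251/2 ≈ -125.50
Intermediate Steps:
H(u) = 1/(-11 + u) (H(u) = 1/(u - 11) = 1/(-11 + u))
o = -25
(o + H(-8/(-8)))*I(t(-5)) = (-25 + 1/(-11 - 8/(-8)))*5 = (-25 + 1/(-11 - 8*(-1/8)))*5 = (-25 + 1/(-11 + 1))*5 = (-25 + 1/(-10))*5 = (-25 - 1/10)*5 = -251/10*5 = -251/2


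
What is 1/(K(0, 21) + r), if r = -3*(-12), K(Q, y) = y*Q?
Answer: 1/36 ≈ 0.027778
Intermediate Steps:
K(Q, y) = Q*y
r = 36
1/(K(0, 21) + r) = 1/(0*21 + 36) = 1/(0 + 36) = 1/36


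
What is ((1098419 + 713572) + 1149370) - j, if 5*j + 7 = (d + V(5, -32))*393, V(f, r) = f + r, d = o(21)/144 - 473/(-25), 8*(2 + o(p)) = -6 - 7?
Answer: 142175974399/48000 ≈ 2.9620e+6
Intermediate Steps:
o(p) = -29/8 (o(p) = -2 + (-6 - 7)/8 = -2 + (⅛)*(-13) = -2 - 13/8 = -29/8)
d = 544171/28800 (d = -29/8/144 - 473/(-25) = -29/8*1/144 - 473*(-1/25) = -29/1152 + 473/25 = 544171/28800 ≈ 18.895)
j = -30646399/48000 (j = -7/5 + ((544171/28800 + (5 - 32))*393)/5 = -7/5 + ((544171/28800 - 27)*393)/5 = -7/5 + (-233429/28800*393)/5 = -7/5 + (⅕)*(-30579199/9600) = -7/5 - 30579199/48000 = -30646399/48000 ≈ -638.47)
((1098419 + 713572) + 1149370) - j = ((1098419 + 713572) + 1149370) - 1*(-30646399/48000) = (1811991 + 1149370) + 30646399/48000 = 2961361 + 30646399/48000 = 142175974399/48000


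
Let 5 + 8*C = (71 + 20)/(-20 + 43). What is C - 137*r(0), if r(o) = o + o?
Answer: -3/23 ≈ -0.13043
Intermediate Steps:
r(o) = 2*o
C = -3/23 (C = -5/8 + ((71 + 20)/(-20 + 43))/8 = -5/8 + (91/23)/8 = -5/8 + (91*(1/23))/8 = -5/8 + (⅛)*(91/23) = -5/8 + 91/184 = -3/23 ≈ -0.13043)
C - 137*r(0) = -3/23 - 274*0 = -3/23 - 137*0 = -3/23 + 0 = -3/23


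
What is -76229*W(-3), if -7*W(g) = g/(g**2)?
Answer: -76229/21 ≈ -3630.0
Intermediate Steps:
W(g) = -1/(7*g) (W(g) = -g/(7*(g**2)) = -g/(7*g**2) = -1/(7*g))
-76229*W(-3) = -(-76229)/(7*(-3)) = -(-76229)*(-1)/(7*3) = -76229*1/21 = -76229/21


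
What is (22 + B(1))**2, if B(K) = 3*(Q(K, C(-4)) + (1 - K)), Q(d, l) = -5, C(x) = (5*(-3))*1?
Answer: 49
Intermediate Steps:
C(x) = -15 (C(x) = -15*1 = -15)
B(K) = -12 - 3*K (B(K) = 3*(-5 + (1 - K)) = 3*(-4 - K) = -12 - 3*K)
(22 + B(1))**2 = (22 + (-12 - 3*1))**2 = (22 + (-12 - 3))**2 = (22 - 15)**2 = 7**2 = 49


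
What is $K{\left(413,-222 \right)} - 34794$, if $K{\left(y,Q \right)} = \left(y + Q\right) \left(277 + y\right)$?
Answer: $96996$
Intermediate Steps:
$K{\left(y,Q \right)} = \left(277 + y\right) \left(Q + y\right)$ ($K{\left(y,Q \right)} = \left(Q + y\right) \left(277 + y\right) = \left(277 + y\right) \left(Q + y\right)$)
$K{\left(413,-222 \right)} - 34794 = \left(413^{2} + 277 \left(-222\right) + 277 \cdot 413 - 91686\right) - 34794 = \left(170569 - 61494 + 114401 - 91686\right) - 34794 = 131790 - 34794 = 96996$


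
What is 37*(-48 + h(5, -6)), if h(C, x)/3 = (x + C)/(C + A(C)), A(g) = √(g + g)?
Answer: -1813 + 37*√10/5 ≈ -1789.6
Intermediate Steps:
A(g) = √2*√g (A(g) = √(2*g) = √2*√g)
h(C, x) = 3*(C + x)/(C + √2*√C) (h(C, x) = 3*((x + C)/(C + √2*√C)) = 3*((C + x)/(C + √2*√C)) = 3*(C + x)/(C + √2*√C))
37*(-48 + h(5, -6)) = 37*(-48 + 3*(5 - 6)/(5 + √2*√5)) = 37*(-48 + 3*(-1)/(5 + √10)) = 37*(-48 - 3/(5 + √10)) = -1776 - 111/(5 + √10)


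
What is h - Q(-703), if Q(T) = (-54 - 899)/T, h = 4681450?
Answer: 3291058397/703 ≈ 4.6814e+6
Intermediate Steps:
Q(T) = -953/T
h - Q(-703) = 4681450 - (-953)/(-703) = 4681450 - (-953)*(-1)/703 = 4681450 - 1*953/703 = 4681450 - 953/703 = 3291058397/703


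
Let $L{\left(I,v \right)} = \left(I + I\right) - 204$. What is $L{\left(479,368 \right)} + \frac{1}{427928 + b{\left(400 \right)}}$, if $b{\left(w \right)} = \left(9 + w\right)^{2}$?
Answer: $\frac{448787587}{595209} \approx 754.0$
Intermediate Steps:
$L{\left(I,v \right)} = -204 + 2 I$ ($L{\left(I,v \right)} = 2 I - 204 = -204 + 2 I$)
$L{\left(479,368 \right)} + \frac{1}{427928 + b{\left(400 \right)}} = \left(-204 + 2 \cdot 479\right) + \frac{1}{427928 + \left(9 + 400\right)^{2}} = \left(-204 + 958\right) + \frac{1}{427928 + 409^{2}} = 754 + \frac{1}{427928 + 167281} = 754 + \frac{1}{595209} = \frac{448787587}{595209}$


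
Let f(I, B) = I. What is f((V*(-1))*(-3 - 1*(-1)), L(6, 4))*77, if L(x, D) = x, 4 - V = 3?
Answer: 154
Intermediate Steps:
V = 1 (V = 4 - 1*3 = 4 - 3 = 1)
f((V*(-1))*(-3 - 1*(-1)), L(6, 4))*77 = ((1*(-1))*(-3 - 1*(-1)))*77 = -(-3 + 1)*77 = -1*(-2)*77 = 2*77 = 154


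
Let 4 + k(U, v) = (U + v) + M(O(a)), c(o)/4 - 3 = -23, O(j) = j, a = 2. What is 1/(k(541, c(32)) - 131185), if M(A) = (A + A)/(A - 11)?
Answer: -9/1176556 ≈ -7.6494e-6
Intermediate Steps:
c(o) = -80 (c(o) = 12 + 4*(-23) = 12 - 92 = -80)
M(A) = 2*A/(-11 + A) (M(A) = (2*A)/(-11 + A) = 2*A/(-11 + A))
k(U, v) = -40/9 + U + v (k(U, v) = -4 + ((U + v) + 2*2/(-11 + 2)) = -4 + ((U + v) + 2*2/(-9)) = -4 + ((U + v) + 2*2*(-⅑)) = -4 + ((U + v) - 4/9) = -4 + (-4/9 + U + v) = -40/9 + U + v)
1/(k(541, c(32)) - 131185) = 1/((-40/9 + 541 - 80) - 131185) = 1/(4109/9 - 131185) = 1/(-1176556/9) = -9/1176556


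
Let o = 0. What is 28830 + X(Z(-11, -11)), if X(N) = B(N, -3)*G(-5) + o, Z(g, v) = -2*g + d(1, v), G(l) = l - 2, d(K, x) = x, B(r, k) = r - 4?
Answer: 28781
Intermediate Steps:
B(r, k) = -4 + r
G(l) = -2 + l
Z(g, v) = v - 2*g (Z(g, v) = -2*g + v = v - 2*g)
X(N) = 28 - 7*N (X(N) = (-4 + N)*(-2 - 5) + 0 = (-4 + N)*(-7) + 0 = (28 - 7*N) + 0 = 28 - 7*N)
28830 + X(Z(-11, -11)) = 28830 + (28 - 7*(-11 - 2*(-11))) = 28830 + (28 - 7*(-11 + 22)) = 28830 + (28 - 7*11) = 28830 + (28 - 77) = 28830 - 49 = 28781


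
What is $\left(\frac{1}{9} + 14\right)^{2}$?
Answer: $\frac{16129}{81} \approx 199.12$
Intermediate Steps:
$\left(\frac{1}{9} + 14\right)^{2} = \left(\frac{127}{9}\right)^{2} = \frac{16129}{81}$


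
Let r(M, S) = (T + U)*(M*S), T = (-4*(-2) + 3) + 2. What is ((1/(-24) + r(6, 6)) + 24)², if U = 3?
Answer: 207331201/576 ≈ 3.5995e+5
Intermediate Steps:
T = 13 (T = (8 + 3) + 2 = 11 + 2 = 13)
r(M, S) = 16*M*S (r(M, S) = (13 + 3)*(M*S) = 16*(M*S) = 16*M*S)
((1/(-24) + r(6, 6)) + 24)² = ((1/(-24) + 16*6*6) + 24)² = ((1*(-1/24) + 576) + 24)² = ((-1/24 + 576) + 24)² = (13823/24 + 24)² = (14399/24)² = 207331201/576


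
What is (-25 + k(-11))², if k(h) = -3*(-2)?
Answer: 361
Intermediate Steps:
k(h) = 6
(-25 + k(-11))² = (-25 + 6)² = (-19)² = 361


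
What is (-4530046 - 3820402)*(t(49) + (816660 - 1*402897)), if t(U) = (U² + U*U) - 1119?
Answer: -3485861115808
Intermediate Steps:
t(U) = -1119 + 2*U² (t(U) = (U² + U²) - 1119 = 2*U² - 1119 = -1119 + 2*U²)
(-4530046 - 3820402)*(t(49) + (816660 - 1*402897)) = (-4530046 - 3820402)*((-1119 + 2*49²) + (816660 - 1*402897)) = -8350448*((-1119 + 2*2401) + (816660 - 402897)) = -8350448*((-1119 + 4802) + 413763) = -8350448*(3683 + 413763) = -8350448*417446 = -3485861115808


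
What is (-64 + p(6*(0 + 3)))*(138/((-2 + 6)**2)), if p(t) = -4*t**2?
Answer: -11730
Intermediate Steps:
(-64 + p(6*(0 + 3)))*(138/((-2 + 6)**2)) = (-64 - 4*36*(0 + 3)**2)*(138/((-2 + 6)**2)) = (-64 - 4*(6*3)**2)*(138/(4**2)) = (-64 - 4*18**2)*(138/16) = (-64 - 4*324)*(138*(1/16)) = (-64 - 1296)*(69/8) = -1360*69/8 = -11730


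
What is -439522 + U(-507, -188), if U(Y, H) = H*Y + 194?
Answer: -344012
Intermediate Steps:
U(Y, H) = 194 + H*Y
-439522 + U(-507, -188) = -439522 + (194 - 188*(-507)) = -439522 + (194 + 95316) = -439522 + 95510 = -344012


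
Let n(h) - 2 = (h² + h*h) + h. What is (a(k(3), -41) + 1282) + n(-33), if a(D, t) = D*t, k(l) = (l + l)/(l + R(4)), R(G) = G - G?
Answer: 3347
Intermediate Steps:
R(G) = 0
k(l) = 2 (k(l) = (l + l)/(l + 0) = (2*l)/l = 2)
n(h) = 2 + h + 2*h² (n(h) = 2 + ((h² + h*h) + h) = 2 + ((h² + h²) + h) = 2 + (2*h² + h) = 2 + (h + 2*h²) = 2 + h + 2*h²)
(a(k(3), -41) + 1282) + n(-33) = (2*(-41) + 1282) + (2 - 33 + 2*(-33)²) = (-82 + 1282) + (2 - 33 + 2*1089) = 1200 + (2 - 33 + 2178) = 1200 + 2147 = 3347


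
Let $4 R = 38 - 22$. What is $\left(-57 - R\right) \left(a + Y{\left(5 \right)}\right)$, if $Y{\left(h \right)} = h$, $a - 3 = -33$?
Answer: $1525$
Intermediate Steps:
$R = 4$ ($R = \frac{38 - 22}{4} = \frac{1}{4} \cdot 16 = 4$)
$a = -30$ ($a = 3 - 33 = -30$)
$\left(-57 - R\right) \left(a + Y{\left(5 \right)}\right) = \left(-57 - 4\right) \left(-30 + 5\right) = \left(-57 - 4\right) \left(-25\right) = \left(-61\right) \left(-25\right) = 1525$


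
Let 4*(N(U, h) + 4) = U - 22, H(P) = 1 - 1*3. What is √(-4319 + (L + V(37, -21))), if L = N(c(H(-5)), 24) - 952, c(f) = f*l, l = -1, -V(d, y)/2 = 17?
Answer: I*√5314 ≈ 72.897*I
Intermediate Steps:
V(d, y) = -34 (V(d, y) = -2*17 = -34)
H(P) = -2 (H(P) = 1 - 3 = -2)
c(f) = -f (c(f) = f*(-1) = -f)
N(U, h) = -19/2 + U/4 (N(U, h) = -4 + (U - 22)/4 = -4 + (-22 + U)/4 = -4 + (-11/2 + U/4) = -19/2 + U/4)
L = -961 (L = (-19/2 + (-1*(-2))/4) - 952 = (-19/2 + (¼)*2) - 952 = (-19/2 + ½) - 952 = -9 - 952 = -961)
√(-4319 + (L + V(37, -21))) = √(-4319 + (-961 - 34)) = √(-4319 - 995) = √(-5314) = I*√5314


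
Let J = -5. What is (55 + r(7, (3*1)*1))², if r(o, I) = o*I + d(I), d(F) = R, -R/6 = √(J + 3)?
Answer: 5704 - 912*I*√2 ≈ 5704.0 - 1289.8*I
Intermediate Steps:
R = -6*I*√2 (R = -6*√(-5 + 3) = -6*I*√2 ≈ -8.4853*I)
d(F) = -6*I*√2
r(o, I) = I*o - 6*I*√2 (r(o, I) = o*I - 6*I*√2 = I*o - 6*I*√2)
(55 + r(7, (3*1)*1))² = (55 + (((3*1)*1)*7 - 6*I*√2))² = (55 + ((3*1)*7 - 6*I*√2))² = (55 + (3*7 - 6*I*√2))² = (55 + (21 - 6*I*√2))² = (76 - 6*I*√2)²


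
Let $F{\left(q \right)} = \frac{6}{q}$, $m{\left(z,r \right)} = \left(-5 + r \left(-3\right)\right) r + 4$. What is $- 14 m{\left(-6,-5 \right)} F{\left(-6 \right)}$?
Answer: $-644$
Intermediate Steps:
$m{\left(z,r \right)} = 4 + r \left(-5 - 3 r\right)$ ($m{\left(z,r \right)} = \left(-5 - 3 r\right) r + 4 = r \left(-5 - 3 r\right) + 4 = 4 + r \left(-5 - 3 r\right)$)
$- 14 m{\left(-6,-5 \right)} F{\left(-6 \right)} = - 14 \left(4 - -25 - 3 \left(-5\right)^{2}\right) \frac{6}{-6} = - 14 \left(4 + 25 - 75\right) 6 \left(- \frac{1}{6}\right) = - 14 \left(4 + 25 - 75\right) \left(-1\right) = \left(-14\right) \left(-46\right) \left(-1\right) = 644 \left(-1\right) = -644$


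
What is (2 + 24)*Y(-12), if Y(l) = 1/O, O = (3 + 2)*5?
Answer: 26/25 ≈ 1.0400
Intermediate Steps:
O = 25 (O = 5*5 = 25)
Y(l) = 1/25
(2 + 24)*Y(-12) = (2 + 24)*(1/25) = 26*(1/25) = 26/25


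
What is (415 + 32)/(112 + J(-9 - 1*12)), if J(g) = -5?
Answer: 447/107 ≈ 4.1776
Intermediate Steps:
(415 + 32)/(112 + J(-9 - 1*12)) = (415 + 32)/(112 - 5) = 447/107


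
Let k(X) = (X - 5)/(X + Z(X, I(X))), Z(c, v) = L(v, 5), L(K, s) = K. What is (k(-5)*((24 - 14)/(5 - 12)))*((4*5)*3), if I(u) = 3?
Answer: -3000/7 ≈ -428.57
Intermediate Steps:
Z(c, v) = v
k(X) = (-5 + X)/(3 + X) (k(X) = (X - 5)/(X + 3) = (-5 + X)/(3 + X))
(k(-5)*((24 - 14)/(5 - 12)))*((4*5)*3) = (((-5 - 5)/(3 - 5))*((24 - 14)/(5 - 12)))*((4*5)*3) = ((-10/(-2))*(10/(-7)))*(20*3) = ((-1/2*(-10))*(10*(-1/7)))*60 = (5*(-10/7))*60 = -50/7*60 = -3000/7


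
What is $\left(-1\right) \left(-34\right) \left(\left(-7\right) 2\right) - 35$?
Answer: $-511$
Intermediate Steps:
$\left(-1\right) \left(-34\right) \left(\left(-7\right) 2\right) - 35 = 34 \left(-14\right) - 35 = -476 - 35 = -511$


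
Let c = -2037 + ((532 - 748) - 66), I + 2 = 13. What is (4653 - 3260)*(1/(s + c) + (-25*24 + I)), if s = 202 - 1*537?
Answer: -2177547351/2654 ≈ -8.2048e+5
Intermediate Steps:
I = 11 (I = -2 + 13 = 11)
s = -335 (s = 202 - 537 = -335)
c = -2319 (c = -2037 + (-216 - 66) = -2037 - 282 = -2319)
(4653 - 3260)*(1/(s + c) + (-25*24 + I)) = (4653 - 3260)*(1/(-335 - 2319) + (-25*24 + 11)) = 1393*(1/(-2654) + (-600 + 11)) = 1393*(-1/2654 - 589) = 1393*(-1563207/2654) = -2177547351/2654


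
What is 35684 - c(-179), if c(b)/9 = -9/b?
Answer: 6387355/179 ≈ 35684.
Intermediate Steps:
c(b) = -81/b (c(b) = 9*(-9/b) = -81/b)
35684 - c(-179) = 35684 - (-81)/(-179) = 35684 - (-81)*(-1)/179 = 35684 - 1*81/179 = 35684 - 81/179 = 6387355/179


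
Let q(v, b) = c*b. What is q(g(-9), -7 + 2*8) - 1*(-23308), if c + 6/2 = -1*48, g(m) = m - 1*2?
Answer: 22849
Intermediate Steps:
g(m) = -2 + m (g(m) = m - 2 = -2 + m)
c = -51 (c = -3 - 1*48 = -3 - 48 = -51)
q(v, b) = -51*b
q(g(-9), -7 + 2*8) - 1*(-23308) = -51*(-7 + 2*8) - 1*(-23308) = -51*(-7 + 16) + 23308 = -51*9 + 23308 = -459 + 23308 = 22849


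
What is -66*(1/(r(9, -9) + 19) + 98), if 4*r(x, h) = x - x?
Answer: -122958/19 ≈ -6471.5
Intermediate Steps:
r(x, h) = 0 (r(x, h) = (x - x)/4 = (¼)*0 = 0)
-66*(1/(r(9, -9) + 19) + 98) = -66*(1/(0 + 19) + 98) = -66*(1/19 + 98) = -66*1863/19 = -122958/19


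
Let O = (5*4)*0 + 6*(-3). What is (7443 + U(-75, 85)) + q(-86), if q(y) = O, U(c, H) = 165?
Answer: 7590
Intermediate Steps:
O = -18 (O = 20*0 - 18 = 0 - 18 = -18)
q(y) = -18
(7443 + U(-75, 85)) + q(-86) = (7443 + 165) - 18 = 7608 - 18 = 7590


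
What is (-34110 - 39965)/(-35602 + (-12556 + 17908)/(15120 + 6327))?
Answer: 529562175/254516914 ≈ 2.0807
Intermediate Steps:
(-34110 - 39965)/(-35602 + (-12556 + 17908)/(15120 + 6327)) = -74075/(-35602 + 5352/21447) = -74075/(-35602 + 5352*(1/21447)) = -74075/(-35602 + 1784/7149) = -74075/(-254516914/7149) = -74075*(-7149/254516914) = 529562175/254516914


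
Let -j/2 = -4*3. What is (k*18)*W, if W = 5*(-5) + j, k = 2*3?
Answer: -108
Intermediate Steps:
j = 24 (j = -(-8)*3 = -2*(-12) = 24)
k = 6
W = -1 (W = 5*(-5) + 24 = -25 + 24 = -1)
(k*18)*W = (6*18)*(-1) = 108*(-1) = -108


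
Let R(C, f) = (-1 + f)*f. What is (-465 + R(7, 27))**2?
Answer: 56169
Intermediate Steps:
R(C, f) = f*(-1 + f)
(-465 + R(7, 27))**2 = (-465 + 27*(-1 + 27))**2 = (-465 + 27*26)**2 = (-465 + 702)**2 = 237**2 = 56169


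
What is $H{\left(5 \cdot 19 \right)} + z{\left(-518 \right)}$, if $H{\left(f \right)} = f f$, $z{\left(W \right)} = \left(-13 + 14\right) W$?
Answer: $8507$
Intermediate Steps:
$z{\left(W \right)} = W$ ($z{\left(W \right)} = 1 W = W$)
$H{\left(f \right)} = f^{2}$
$H{\left(5 \cdot 19 \right)} + z{\left(-518 \right)} = \left(5 \cdot 19\right)^{2} - 518 = 95^{2} - 518 = 9025 - 518 = 8507$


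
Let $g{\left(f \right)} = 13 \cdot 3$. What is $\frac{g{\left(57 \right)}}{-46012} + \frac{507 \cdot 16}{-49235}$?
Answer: $- \frac{375169509}{2265400820} \approx -0.16561$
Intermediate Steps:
$g{\left(f \right)} = 39$
$\frac{g{\left(57 \right)}}{-46012} + \frac{507 \cdot 16}{-49235} = \frac{39}{-46012} + \frac{507 \cdot 16}{-49235} = 39 \left(- \frac{1}{46012}\right) + 8112 \left(- \frac{1}{49235}\right) = - \frac{39}{46012} - \frac{8112}{49235} = - \frac{375169509}{2265400820}$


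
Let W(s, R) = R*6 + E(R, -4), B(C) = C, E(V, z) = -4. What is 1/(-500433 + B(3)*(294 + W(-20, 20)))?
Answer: -1/499203 ≈ -2.0032e-6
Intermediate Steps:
W(s, R) = -4 + 6*R (W(s, R) = R*6 - 4 = 6*R - 4 = -4 + 6*R)
1/(-500433 + B(3)*(294 + W(-20, 20))) = 1/(-500433 + 3*(294 + (-4 + 6*20))) = 1/(-500433 + 3*(294 + (-4 + 120))) = 1/(-500433 + 3*(294 + 116)) = 1/(-500433 + 3*410) = 1/(-500433 + 1230) = 1/(-499203) = -1/499203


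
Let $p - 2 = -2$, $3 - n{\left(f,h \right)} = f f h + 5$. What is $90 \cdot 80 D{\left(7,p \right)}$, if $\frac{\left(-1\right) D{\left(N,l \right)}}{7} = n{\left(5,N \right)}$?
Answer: $8920800$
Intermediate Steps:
$n{\left(f,h \right)} = -2 - h f^{2}$ ($n{\left(f,h \right)} = 3 - \left(f f h + 5\right) = 3 - \left(f^{2} h + 5\right) = 3 - \left(h f^{2} + 5\right) = 3 - \left(5 + h f^{2}\right) = -2 - h f^{2}$)
$p = 0$ ($p = 2 - 2 = 0$)
$D{\left(N,l \right)} = 14 + 175 N$ ($D{\left(N,l \right)} = - 7 \left(-2 - N 5^{2}\right) = - 7 \left(-2 - N 25\right) = - 7 \left(-2 - 25 N\right) = 14 + 175 N$)
$90 \cdot 80 D{\left(7,p \right)} = 90 \cdot 80 \left(14 + 175 \cdot 7\right) = 7200 \left(14 + 1225\right) = 7200 \cdot 1239 = 8920800$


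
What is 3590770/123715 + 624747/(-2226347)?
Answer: 1583401888417/55086503821 ≈ 28.744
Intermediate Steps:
3590770/123715 + 624747/(-2226347) = 3590770*(1/123715) + 624747*(-1/2226347) = 718154/24743 - 624747/2226347 = 1583401888417/55086503821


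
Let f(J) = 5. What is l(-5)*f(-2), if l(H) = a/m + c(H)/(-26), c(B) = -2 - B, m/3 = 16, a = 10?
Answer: 145/312 ≈ 0.46474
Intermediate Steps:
m = 48 (m = 3*16 = 48)
l(H) = 89/312 + H/26 (l(H) = 10/48 + (-2 - H)/(-26) = 10*(1/48) + (-2 - H)*(-1/26) = 5/24 + (1/13 + H/26) = 89/312 + H/26)
l(-5)*f(-2) = (89/312 + (1/26)*(-5))*5 = (89/312 - 5/26)*5 = (29/312)*5 = 145/312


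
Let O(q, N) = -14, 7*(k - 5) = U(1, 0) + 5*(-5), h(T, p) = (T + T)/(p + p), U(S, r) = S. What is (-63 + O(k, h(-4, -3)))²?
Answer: 5929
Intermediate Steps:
h(T, p) = T/p (h(T, p) = (2*T)/((2*p)) = (2*T)*(1/(2*p)) = T/p)
k = 11/7 (k = 5 + (1 + 5*(-5))/7 = 5 + (1 - 25)/7 = 5 + (⅐)*(-24) = 5 - 24/7 = 11/7 ≈ 1.5714)
(-63 + O(k, h(-4, -3)))² = (-63 - 14)² = (-77)² = 5929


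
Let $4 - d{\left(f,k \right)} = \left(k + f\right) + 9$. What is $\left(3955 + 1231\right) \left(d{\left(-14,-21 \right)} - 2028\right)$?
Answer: $-10361628$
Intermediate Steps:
$d{\left(f,k \right)} = -5 - f - k$ ($d{\left(f,k \right)} = 4 - \left(\left(k + f\right) + 9\right) = 4 - \left(\left(f + k\right) + 9\right) = 4 - \left(9 + f + k\right) = -5 - f - k$)
$\left(3955 + 1231\right) \left(d{\left(-14,-21 \right)} - 2028\right) = \left(3955 + 1231\right) \left(\left(-5 - -14 - -21\right) - 2028\right) = 5186 \left(\left(-5 + 14 + 21\right) - 2028\right) = 5186 \left(30 - 2028\right) = 5186 \left(-1998\right) = -10361628$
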